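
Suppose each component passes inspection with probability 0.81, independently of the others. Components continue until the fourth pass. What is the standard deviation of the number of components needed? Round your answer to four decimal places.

Y = total components until the fourth success; negative binomial with r=4, p=0.81.
SD(Y) = √[r(1−p)/p²] = √(1.158360) = 1.076271

1.0763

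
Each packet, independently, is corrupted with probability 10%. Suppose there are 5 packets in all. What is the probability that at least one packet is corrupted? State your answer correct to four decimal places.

P(at least one) = 1 − P(none) = 1 − (1 − 0.10)^5
= 1 − 0.590490 = 0.409510

0.4095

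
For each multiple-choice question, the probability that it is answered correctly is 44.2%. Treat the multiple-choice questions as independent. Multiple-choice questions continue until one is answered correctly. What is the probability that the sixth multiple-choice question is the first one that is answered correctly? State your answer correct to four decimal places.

Geometric (trials to first success), p = 0.442.
P(Y = 6) = (1−p)^5 · p = 0.054097 · 0.442 = 0.023911

0.0239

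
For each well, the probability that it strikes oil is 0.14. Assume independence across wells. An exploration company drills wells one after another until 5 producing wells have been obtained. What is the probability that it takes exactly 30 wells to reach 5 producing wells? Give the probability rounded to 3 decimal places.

0.029

Y = trial on which the fifth success occurs; negative binomial, r=5, p=0.14.
P(Y=30) = C(29,4) · p^5 · (1−p)^25
= 23751 · 5.3782e-05 · 0.023039 = 0.02943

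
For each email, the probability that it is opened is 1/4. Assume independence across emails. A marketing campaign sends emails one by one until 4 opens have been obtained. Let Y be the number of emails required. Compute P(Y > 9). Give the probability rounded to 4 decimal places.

0.8343

Needing more than 9 emails ⇔ fewer than 4 successes in the first 9. With X ~ Binomial(9, 0.25), P(Y > 9) = P(X ≤ 3).
  k=0: C(9,0)·0.25^0·0.75^9 = 0.075085
  k=1: C(9,1)·0.25^1·0.75^8 = 0.225254
  k=2: C(9,2)·0.25^2·0.75^7 = 0.300339
  k=3: C(9,3)·0.25^3·0.75^6 = 0.233597
P(X ≤ 3) = 0.834274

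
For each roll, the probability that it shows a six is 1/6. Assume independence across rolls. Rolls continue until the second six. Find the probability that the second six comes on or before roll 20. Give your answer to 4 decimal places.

0.8696

Finishing within 20 rolls ⇔ at least 2 successes in the first 20. With X ~ Binomial(20, 0.166667), P(Y ≤ 20) = 1 − P(X ≤ 1).
  k=0: C(20,0)·0.166667^0·0.833333^20 = 0.026084
  k=1: C(20,1)·0.166667^1·0.833333^19 = 0.104336
1 − 0.130420 = 0.869580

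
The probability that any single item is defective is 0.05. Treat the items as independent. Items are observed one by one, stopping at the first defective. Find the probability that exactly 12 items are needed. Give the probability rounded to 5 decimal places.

0.02844

Geometric (trials to first success), p = 0.05.
P(Y = 12) = (1−p)^11 · p = 0.5688 · 0.05 = 0.0284400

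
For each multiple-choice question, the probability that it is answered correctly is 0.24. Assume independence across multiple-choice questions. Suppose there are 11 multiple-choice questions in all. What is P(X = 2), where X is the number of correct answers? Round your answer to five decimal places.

X ~ Binomial(n=11, p=0.24).
P(X=2) = C(11,2) · p^2 · (1−p)^9
= 55 · 0.0576 · 0.084591 = 0.2679832

0.26798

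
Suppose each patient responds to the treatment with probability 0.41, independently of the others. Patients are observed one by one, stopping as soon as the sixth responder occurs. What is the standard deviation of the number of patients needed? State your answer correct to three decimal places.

Y = total patients until the sixth success; negative binomial with r=6, p=0.41.
SD(Y) = √[r(1−p)/p²] = √(21.05889) = 4.58900

4.589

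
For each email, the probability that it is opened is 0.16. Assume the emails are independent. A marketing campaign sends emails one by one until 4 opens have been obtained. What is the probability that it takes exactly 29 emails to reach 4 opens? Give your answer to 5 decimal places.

Y = trial on which the fourth success occurs; negative binomial, r=4, p=0.16.
P(Y=29) = C(28,3) · p^4 · (1−p)^25
= 3276 · 0.00065536 · 0.012793 = 0.0274667

0.02747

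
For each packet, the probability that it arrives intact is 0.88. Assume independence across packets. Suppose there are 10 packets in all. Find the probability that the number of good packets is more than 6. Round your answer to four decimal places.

0.9761

X ~ Binomial(10, 0.88); P(X ≥ 7) = Σ C(10,k) p^k (1−p)^(10−k) over k:
  k=7: C(10,7)·0.88^7·0.12^3 = 0.084743
  k=8: C(10,8)·0.88^8·0.12^2 = 0.233043
  k=9: C(10,9)·0.88^9·0.12^1 = 0.379774
  k=10: C(10,10)·0.88^10·0.12^0 = 0.278501
Total = 0.976061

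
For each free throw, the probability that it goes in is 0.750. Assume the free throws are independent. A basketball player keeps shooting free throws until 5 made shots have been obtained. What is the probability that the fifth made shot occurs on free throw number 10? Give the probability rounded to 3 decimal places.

Y = trial on which the fifth success occurs; negative binomial, r=5, p=0.75.
P(Y=10) = C(9,4) · p^5 · (1−p)^5
= 126 · 0.2373 · 0.00097656 = 0.02920

0.029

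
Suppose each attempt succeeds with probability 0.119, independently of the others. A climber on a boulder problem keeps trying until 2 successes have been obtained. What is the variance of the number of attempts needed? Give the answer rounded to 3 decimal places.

Y = total attempts until the second success; negative binomial with r=2, p=0.119.
Var(Y) = r(1−p)/p² = 2·0.881 / 0.119² = 124.42624

124.426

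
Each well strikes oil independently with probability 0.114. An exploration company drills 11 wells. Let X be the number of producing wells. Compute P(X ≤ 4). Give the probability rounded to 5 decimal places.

0.99509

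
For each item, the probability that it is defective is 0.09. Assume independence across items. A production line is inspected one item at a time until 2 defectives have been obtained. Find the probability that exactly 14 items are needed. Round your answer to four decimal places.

Y = trial on which the second success occurs; negative binomial, r=2, p=0.09.
P(Y=14) = C(13,1) · p^2 · (1−p)^12
= 13 · 0.0081 · 0.32248 = 0.033957

0.0340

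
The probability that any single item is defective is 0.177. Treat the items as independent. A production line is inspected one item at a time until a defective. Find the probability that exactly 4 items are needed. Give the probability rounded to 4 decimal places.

0.0987

Geometric (trials to first success), p = 0.177.
P(Y = 4) = (1−p)^3 · p = 0.55744 · 0.177 = 0.098667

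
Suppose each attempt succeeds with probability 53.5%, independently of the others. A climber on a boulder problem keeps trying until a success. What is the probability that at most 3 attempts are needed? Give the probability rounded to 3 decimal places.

Y = number of attempts to the first success; geometric, p = 0.535.
P(Y ≤ 3) = 1 − (1−p)^3 = 1 − 0.10054 = 0.89946

0.899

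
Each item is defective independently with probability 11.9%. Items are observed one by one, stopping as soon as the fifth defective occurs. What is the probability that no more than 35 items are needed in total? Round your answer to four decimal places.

Finishing within 35 items ⇔ at least 5 successes in the first 35. With X ~ Binomial(35, 0.119), P(Y ≤ 35) = 1 − P(X ≤ 4).
  k=0: C(35,0)·0.119^0·0.881^35 = 0.011862
  k=1: C(35,1)·0.119^1·0.881^34 = 0.056078
  k=2: C(35,2)·0.119^2·0.881^33 = 0.128770
  k=3: C(35,3)·0.119^3·0.881^32 = 0.191328
  k=4: C(35,4)·0.119^4·0.881^31 = 0.206748
1 − 0.594787 = 0.405213

0.4052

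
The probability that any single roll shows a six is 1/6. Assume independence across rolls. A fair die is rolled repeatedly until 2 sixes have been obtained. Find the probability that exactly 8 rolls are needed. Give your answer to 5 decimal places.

Y = trial on which the second success occurs; negative binomial, r=2, p=0.166667.
P(Y=8) = C(7,1) · p^2 · (1−p)^6
= 7 · 0.027778 · 0.3349 = 0.0651191

0.06512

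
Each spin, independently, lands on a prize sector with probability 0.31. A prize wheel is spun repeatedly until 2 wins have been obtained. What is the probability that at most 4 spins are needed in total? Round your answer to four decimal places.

0.3660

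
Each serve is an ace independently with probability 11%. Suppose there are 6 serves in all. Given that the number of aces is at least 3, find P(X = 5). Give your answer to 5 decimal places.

X ~ Binomial(6, 0.11). Want P(X=5 | X≥3) = P(X=5) / P(X≥3).
P(X=5) = C(6,5)·0.11^5·0.89^1 = 0.0000860
P(X≥3) = 1 − 0.4969813 − 0.3685479 − 0.1138772 = 0.0205936
Ratio = 0.0000860 / 0.0205936 = 0.0041761

0.00418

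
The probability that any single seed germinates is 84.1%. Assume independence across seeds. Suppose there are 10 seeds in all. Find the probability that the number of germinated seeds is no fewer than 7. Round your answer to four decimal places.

0.9398

X ~ Binomial(10, 0.841); P(X ≥ 7) = Σ C(10,k) p^k (1−p)^(10−k) over k:
  k=7: C(10,7)·0.841^7·0.159^3 = 0.143531
  k=8: C(10,8)·0.841^8·0.159^2 = 0.284692
  k=9: C(10,9)·0.841^9·0.159^1 = 0.334627
  k=10: C(10,10)·0.841^10·0.159^0 = 0.176995
Total = 0.939844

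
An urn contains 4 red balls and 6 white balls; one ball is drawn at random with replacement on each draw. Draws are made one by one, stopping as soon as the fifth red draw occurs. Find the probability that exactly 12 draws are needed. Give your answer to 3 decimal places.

0.095

Y = trial on which the fifth success occurs; negative binomial, r=5, p=0.40.
P(Y=12) = C(11,4) · p^5 · (1−p)^7
= 330 · 0.01024 · 0.027994 = 0.09460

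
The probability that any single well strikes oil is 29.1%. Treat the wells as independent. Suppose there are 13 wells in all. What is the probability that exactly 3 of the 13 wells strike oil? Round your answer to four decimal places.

X ~ Binomial(n=13, p=0.291).
P(X=3) = C(13,3) · p^3 · (1−p)^10
= 286 · 0.024642 · 0.032097 = 0.226208

0.2262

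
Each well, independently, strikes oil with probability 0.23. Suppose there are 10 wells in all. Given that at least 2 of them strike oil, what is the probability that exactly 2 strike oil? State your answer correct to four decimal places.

X ~ Binomial(10, 0.23). Want P(X=2 | X≥2) = P(X=2) / P(X≥2).
P(X=2) = C(10,2)·0.23^2·0.77^8 = 0.294167
P(X≥2) = 1 − 0.073267 − 0.218849 = 0.707884
Ratio = 0.294167 / 0.707884 = 0.415558

0.4156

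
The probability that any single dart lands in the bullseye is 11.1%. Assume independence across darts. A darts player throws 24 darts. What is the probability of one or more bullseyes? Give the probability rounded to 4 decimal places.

P(at least one) = 1 − P(none) = 1 − (1 − 0.111)^24
= 1 − 0.059380 = 0.940620

0.9406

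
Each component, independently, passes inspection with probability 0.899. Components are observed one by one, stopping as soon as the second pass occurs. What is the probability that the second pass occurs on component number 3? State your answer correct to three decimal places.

0.163

Y = trial on which the second success occurs; negative binomial, r=2, p=0.899.
P(Y=3) = C(2,1) · p^2 · (1−p)^1
= 2 · 0.8082 · 0.101 = 0.16326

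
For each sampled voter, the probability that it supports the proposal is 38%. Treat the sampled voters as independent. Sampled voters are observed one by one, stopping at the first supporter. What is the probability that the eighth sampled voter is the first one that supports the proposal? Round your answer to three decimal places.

0.013

Geometric (trials to first success), p = 0.38.
P(Y = 8) = (1−p)^7 · p = 0.035216 · 0.38 = 0.01338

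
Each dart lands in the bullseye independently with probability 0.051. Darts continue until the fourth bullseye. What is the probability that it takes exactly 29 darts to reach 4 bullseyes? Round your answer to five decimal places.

0.00599

Y = trial on which the fourth success occurs; negative binomial, r=4, p=0.051.
P(Y=29) = C(28,3) · p^4 · (1−p)^25
= 3276 · 6.7652e-06 · 0.27018 = 0.0059880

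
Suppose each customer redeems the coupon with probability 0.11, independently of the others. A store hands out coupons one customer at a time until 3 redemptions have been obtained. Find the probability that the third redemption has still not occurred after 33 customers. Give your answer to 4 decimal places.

0.2809

Needing more than 33 customers ⇔ fewer than 3 successes in the first 33. With X ~ Binomial(33, 0.11), P(Y > 33) = P(X ≤ 2).
  k=0: C(33,0)·0.11^0·0.89^33 = 0.021373
  k=1: C(33,1)·0.11^1·0.89^32 = 0.087174
  k=2: C(33,2)·0.11^2·0.89^31 = 0.172389
P(X ≤ 2) = 0.280936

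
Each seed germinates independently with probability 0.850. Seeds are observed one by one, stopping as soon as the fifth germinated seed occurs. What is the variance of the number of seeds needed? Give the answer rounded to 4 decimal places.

Y = total seeds until the fifth success; negative binomial with r=5, p=0.85.
Var(Y) = r(1−p)/p² = 5·0.15 / 0.85² = 1.038062

1.0381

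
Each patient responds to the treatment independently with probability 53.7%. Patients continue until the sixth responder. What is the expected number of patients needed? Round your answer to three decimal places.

11.173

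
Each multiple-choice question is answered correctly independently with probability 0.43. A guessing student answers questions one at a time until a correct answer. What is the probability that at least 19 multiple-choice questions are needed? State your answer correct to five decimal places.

0.00004

Y = number of multiple-choice questions to the first success; geometric, p = 0.43.
P(Y > 18) = P(first 18 all fail) = (1−p)^18 = 0.0000403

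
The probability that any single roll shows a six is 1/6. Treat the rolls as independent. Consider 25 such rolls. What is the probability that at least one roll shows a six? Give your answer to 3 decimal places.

P(at least one) = 1 − P(none) = 1 − (1 − 0.166667)^25
= 1 − 0.01048 = 0.98952

0.990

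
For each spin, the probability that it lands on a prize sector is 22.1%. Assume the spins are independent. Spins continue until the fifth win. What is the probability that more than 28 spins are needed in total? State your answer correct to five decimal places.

Needing more than 28 spins ⇔ fewer than 5 successes in the first 28. With X ~ Binomial(28, 0.221), P(Y > 28) = P(X ≤ 4).
  k=0: C(28,0)·0.221^0·0.779^28 = 0.0009184
  k=1: C(28,1)·0.221^1·0.779^27 = 0.0072956
  k=2: C(28,2)·0.221^2·0.779^26 = 0.0279415
  k=3: C(28,3)·0.221^3·0.779^25 = 0.0687001
  k=4: C(28,4)·0.221^4·0.779^24 = 0.1218125
P(X ≤ 4) = 0.2266682

0.22667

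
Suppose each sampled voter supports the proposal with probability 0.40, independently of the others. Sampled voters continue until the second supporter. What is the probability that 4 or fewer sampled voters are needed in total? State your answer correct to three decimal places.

0.525

Finishing within 4 sampled voters ⇔ at least 2 successes in the first 4. With X ~ Binomial(4, 0.40), P(Y ≤ 4) = 1 − P(X ≤ 1).
  k=0: C(4,0)·0.40^0·0.60^4 = 0.12960
  k=1: C(4,1)·0.40^1·0.60^3 = 0.34560
1 − 0.47520 = 0.52480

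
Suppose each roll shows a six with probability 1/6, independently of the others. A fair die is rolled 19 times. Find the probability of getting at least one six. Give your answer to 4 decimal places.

0.9687

P(at least one) = 1 − P(none) = 1 − (1 − 0.166667)^19
= 1 − 0.031301 = 0.968699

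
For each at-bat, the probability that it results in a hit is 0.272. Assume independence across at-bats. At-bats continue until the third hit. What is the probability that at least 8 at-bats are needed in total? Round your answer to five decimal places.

0.70951

Needing more than 7 at-bats ⇔ fewer than 3 successes in the first 7. With X ~ Binomial(7, 0.272), P(Y > 7) = P(X ≤ 2).
  k=0: C(7,0)·0.272^0·0.728^7 = 0.1083726
  k=1: C(7,1)·0.272^1·0.728^6 = 0.2834361
  k=2: C(7,2)·0.272^2·0.728^5 = 0.3176976
P(X ≤ 2) = 0.7095064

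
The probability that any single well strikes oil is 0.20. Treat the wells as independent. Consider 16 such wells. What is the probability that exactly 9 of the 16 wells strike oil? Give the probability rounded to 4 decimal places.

0.0012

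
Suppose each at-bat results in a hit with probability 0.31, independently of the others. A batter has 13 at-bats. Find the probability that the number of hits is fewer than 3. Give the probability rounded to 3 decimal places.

0.181

X ~ Binomial(13, 0.31); P(X ≤ 2) = Σ C(13,k) p^k (1−p)^(13−k) over k:
  k=0: C(13,0)·0.31^0·0.69^13 = 0.00804
  k=1: C(13,1)·0.31^1·0.69^12 = 0.04693
  k=2: C(13,2)·0.31^2·0.69^11 = 0.12652
Total = 0.18149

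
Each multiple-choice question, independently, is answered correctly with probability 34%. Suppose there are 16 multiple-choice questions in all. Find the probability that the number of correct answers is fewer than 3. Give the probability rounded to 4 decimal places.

X ~ Binomial(16, 0.34); P(X ≤ 2) = Σ C(16,k) p^k (1−p)^(16−k) over k:
  k=0: C(16,0)·0.34^0·0.66^16 = 0.001296
  k=1: C(16,1)·0.34^1·0.66^15 = 0.010685
  k=2: C(16,2)·0.34^2·0.66^14 = 0.041281
Total = 0.053262

0.0533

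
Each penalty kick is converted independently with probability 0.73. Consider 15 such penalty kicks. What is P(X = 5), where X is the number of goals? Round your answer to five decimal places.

0.00128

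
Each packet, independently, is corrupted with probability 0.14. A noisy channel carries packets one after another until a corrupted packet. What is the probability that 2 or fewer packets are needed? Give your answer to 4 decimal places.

Y = number of packets to the first success; geometric, p = 0.14.
P(Y ≤ 2) = 1 − (1−p)^2 = 1 − 0.739600 = 0.260400

0.2604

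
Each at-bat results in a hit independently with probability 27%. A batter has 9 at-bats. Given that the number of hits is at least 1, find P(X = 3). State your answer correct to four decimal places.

0.2659

X ~ Binomial(9, 0.27). Want P(X=3 | X≥1) = P(X=3) / P(X≥1).
P(X=3) = C(9,3)·0.27^3·0.73^6 = 0.250212
P(X≥1) = 1 − 0.058872 = 0.941128
Ratio = 0.250212 / 0.941128 = 0.265864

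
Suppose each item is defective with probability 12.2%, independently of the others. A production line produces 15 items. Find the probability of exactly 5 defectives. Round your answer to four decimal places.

X ~ Binomial(n=15, p=0.122).
P(X=5) = C(15,5) · p^5 · (1−p)^10
= 3003 · 2.7027e-05 · 0.27224 = 0.022095

0.0221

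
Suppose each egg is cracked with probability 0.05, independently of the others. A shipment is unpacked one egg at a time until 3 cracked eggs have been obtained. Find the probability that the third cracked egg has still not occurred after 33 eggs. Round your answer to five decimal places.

0.77281

Needing more than 33 eggs ⇔ fewer than 3 successes in the first 33. With X ~ Binomial(33, 0.05), P(Y > 33) = P(X ≤ 2).
  k=0: C(33,0)·0.05^0·0.95^33 = 0.1840259
  k=1: C(33,1)·0.05^1·0.95^32 = 0.3196239
  k=2: C(33,2)·0.05^2·0.95^31 = 0.2691570
P(X ≤ 2) = 0.7728069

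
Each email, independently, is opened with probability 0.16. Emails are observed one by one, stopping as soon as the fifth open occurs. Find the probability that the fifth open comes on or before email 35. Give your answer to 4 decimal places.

0.6791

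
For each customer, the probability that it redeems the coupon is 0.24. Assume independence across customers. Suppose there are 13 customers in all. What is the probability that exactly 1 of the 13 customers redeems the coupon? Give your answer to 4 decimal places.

X ~ Binomial(n=13, p=0.24).
P(X=1) = C(13,1) · p^1 · (1−p)^12
= 13 · 0.24 · 0.037133 = 0.115856

0.1159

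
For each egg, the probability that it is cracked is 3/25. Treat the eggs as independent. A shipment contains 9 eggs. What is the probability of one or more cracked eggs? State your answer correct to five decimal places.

P(at least one) = 1 − P(none) = 1 − (1 − 0.12)^9
= 1 − 0.3164784 = 0.6835216

0.68352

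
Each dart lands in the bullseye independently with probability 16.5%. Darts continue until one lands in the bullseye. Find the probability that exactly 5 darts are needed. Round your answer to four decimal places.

Geometric (trials to first success), p = 0.165.
P(Y = 5) = (1−p)^4 · p = 0.48612 · 0.165 = 0.080210

0.0802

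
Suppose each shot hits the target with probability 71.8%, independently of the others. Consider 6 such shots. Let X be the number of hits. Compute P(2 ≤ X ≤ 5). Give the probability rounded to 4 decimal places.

0.8548

X ~ Binomial(6, 0.718); P(2 ≤ X ≤ 5) = Σ C(6,k) p^k (1−p)^(6−k) over k:
  k=2: C(6,2)·0.718^2·0.282^4 = 0.048903
  k=3: C(6,3)·0.718^3·0.282^3 = 0.166016
  k=4: C(6,4)·0.718^4·0.282^2 = 0.317020
  k=5: C(6,5)·0.718^5·0.282^1 = 0.322866
Total = 0.854806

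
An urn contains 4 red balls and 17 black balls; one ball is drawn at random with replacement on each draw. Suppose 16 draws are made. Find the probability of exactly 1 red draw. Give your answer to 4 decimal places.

X ~ Binomial(n=16, p=0.190476).
P(X=1) = C(16,1) · p^1 · (1−p)^15
= 16 · 0.19048 · 0.042019 = 0.128058

0.1281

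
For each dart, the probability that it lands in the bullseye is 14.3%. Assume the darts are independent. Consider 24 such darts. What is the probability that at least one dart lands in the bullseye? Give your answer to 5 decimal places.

0.97537

P(at least one) = 1 − P(none) = 1 − (1 − 0.143)^24
= 1 − 0.0246343 = 0.9753657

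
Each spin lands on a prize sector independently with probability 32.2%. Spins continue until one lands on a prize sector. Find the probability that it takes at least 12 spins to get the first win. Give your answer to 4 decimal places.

0.0139

Y = number of spins to the first success; geometric, p = 0.322.
P(Y > 11) = P(first 11 all fail) = (1−p)^11 = 0.013916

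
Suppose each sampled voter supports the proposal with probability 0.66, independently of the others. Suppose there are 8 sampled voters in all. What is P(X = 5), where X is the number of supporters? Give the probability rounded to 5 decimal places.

0.27564

X ~ Binomial(n=8, p=0.66).
P(X=5) = C(8,5) · p^5 · (1−p)^3
= 56 · 0.12523 · 0.039304 = 0.2756414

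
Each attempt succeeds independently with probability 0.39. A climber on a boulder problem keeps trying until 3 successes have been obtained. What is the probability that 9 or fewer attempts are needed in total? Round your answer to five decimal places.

Finishing within 9 attempts ⇔ at least 3 successes in the first 9. With X ~ Binomial(9, 0.39), P(Y ≤ 9) = 1 − P(X ≤ 2).
  k=0: C(9,0)·0.39^0·0.61^9 = 0.0116941
  k=1: C(9,1)·0.39^1·0.61^8 = 0.0672893
  k=2: C(9,2)·0.39^2·0.61^7 = 0.1720840
1 − 0.2510674 = 0.7489326

0.74893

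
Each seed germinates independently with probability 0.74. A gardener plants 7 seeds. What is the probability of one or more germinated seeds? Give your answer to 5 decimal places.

0.99992

P(at least one) = 1 − P(none) = 1 − (1 − 0.74)^7
= 1 − 0.0000803 = 0.9999197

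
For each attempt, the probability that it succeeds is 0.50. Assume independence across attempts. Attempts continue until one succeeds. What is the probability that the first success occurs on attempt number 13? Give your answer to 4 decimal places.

0.0001

Geometric (trials to first success), p = 0.50.
P(Y = 13) = (1−p)^12 · p = 0.00024414 · 0.50 = 0.000122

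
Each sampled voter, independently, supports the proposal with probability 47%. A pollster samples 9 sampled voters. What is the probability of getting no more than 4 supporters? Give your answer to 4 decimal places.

0.5735

X ~ Binomial(9, 0.47); P(X ≤ 4) = Σ C(9,k) p^k (1−p)^(9−k) over k:
  k=0: C(9,0)·0.47^0·0.53^9 = 0.003300
  k=1: C(9,1)·0.47^1·0.53^8 = 0.026336
  k=2: C(9,2)·0.47^2·0.53^7 = 0.093418
  k=3: C(9,3)·0.47^3·0.53^6 = 0.193298
  k=4: C(9,4)·0.47^4·0.53^5 = 0.257123
Total = 0.573475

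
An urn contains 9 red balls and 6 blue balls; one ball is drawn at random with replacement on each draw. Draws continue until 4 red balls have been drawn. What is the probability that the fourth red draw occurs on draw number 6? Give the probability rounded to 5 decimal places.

0.20736

Y = trial on which the fourth success occurs; negative binomial, r=4, p=0.60.
P(Y=6) = C(5,3) · p^4 · (1−p)^2
= 10 · 0.1296 · 0.16 = 0.2073600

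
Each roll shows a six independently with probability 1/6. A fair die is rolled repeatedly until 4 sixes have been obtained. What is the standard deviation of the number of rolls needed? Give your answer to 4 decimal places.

Y = total rolls until the fourth success; negative binomial with r=4, p=0.166667.
SD(Y) = √[r(1−p)/p²] = √(120.000000) = 10.954451

10.9545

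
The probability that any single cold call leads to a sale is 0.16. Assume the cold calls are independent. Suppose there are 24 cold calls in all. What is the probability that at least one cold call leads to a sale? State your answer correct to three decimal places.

P(at least one) = 1 − P(none) = 1 − (1 − 0.16)^24
= 1 − 0.01523 = 0.98477

0.985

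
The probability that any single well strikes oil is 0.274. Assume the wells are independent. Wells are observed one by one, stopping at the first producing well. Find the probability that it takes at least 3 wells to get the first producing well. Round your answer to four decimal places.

0.5271

Y = number of wells to the first success; geometric, p = 0.274.
P(Y > 2) = P(first 2 all fail) = (1−p)^2 = 0.527076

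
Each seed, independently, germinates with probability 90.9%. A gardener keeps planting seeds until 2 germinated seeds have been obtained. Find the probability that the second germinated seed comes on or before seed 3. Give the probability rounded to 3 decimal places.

0.977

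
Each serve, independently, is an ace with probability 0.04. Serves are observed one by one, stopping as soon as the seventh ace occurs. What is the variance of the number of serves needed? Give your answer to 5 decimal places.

4200.00000

Y = total serves until the seventh success; negative binomial with r=7, p=0.04.
Var(Y) = r(1−p)/p² = 7·0.96 / 0.04² = 4200.0000000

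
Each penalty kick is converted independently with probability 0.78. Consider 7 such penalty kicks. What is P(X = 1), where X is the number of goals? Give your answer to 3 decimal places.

X ~ Binomial(n=7, p=0.78).
P(X=1) = C(7,1) · p^1 · (1−p)^6
= 7 · 0.78 · 0.00011338 = 0.00062

0.001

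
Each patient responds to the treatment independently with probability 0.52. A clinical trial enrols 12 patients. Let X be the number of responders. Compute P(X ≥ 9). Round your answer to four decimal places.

0.0943

X ~ Binomial(12, 0.52); P(X ≥ 9) = Σ C(12,k) p^k (1−p)^(12−k) over k:
  k=9: C(12,9)·0.52^9·0.48^3 = 0.067636
  k=10: C(12,10)·0.52^10·0.48^2 = 0.021982
  k=11: C(12,11)·0.52^11·0.48^1 = 0.004330
  k=12: C(12,12)·0.52^12·0.48^0 = 0.000391
Total = 0.094338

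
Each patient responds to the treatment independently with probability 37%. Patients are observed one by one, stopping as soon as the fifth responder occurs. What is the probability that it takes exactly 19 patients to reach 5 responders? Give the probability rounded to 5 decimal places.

Y = trial on which the fifth success occurs; negative binomial, r=5, p=0.37.
P(Y=19) = C(18,4) · p^5 · (1−p)^14
= 3060 · 0.0069344 · 0.0015516 = 0.0329229

0.03292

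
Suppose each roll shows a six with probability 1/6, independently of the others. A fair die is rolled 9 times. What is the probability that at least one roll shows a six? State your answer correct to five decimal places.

0.80619

P(at least one) = 1 − P(none) = 1 − (1 − 0.166667)^9
= 1 − 0.1938067 = 0.8061933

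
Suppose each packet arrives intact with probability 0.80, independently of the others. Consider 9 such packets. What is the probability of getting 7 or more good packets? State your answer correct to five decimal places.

0.73820

X ~ Binomial(9, 0.80); P(X ≥ 7) = Σ C(9,k) p^k (1−p)^(9−k) over k:
  k=7: C(9,7)·0.80^7·0.20^2 = 0.3019899
  k=8: C(9,8)·0.80^8·0.20^1 = 0.3019899
  k=9: C(9,9)·0.80^9·0.20^0 = 0.1342177
Total = 0.7381975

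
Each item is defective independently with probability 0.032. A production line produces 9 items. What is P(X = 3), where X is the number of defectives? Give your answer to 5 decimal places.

0.00226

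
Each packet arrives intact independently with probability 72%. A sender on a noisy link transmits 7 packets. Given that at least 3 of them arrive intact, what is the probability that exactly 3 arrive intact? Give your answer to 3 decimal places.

0.082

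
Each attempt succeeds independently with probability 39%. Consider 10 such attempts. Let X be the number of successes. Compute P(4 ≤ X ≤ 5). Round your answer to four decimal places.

0.4423

X ~ Binomial(10, 0.39); P(4 ≤ X ≤ 5) = Σ C(10,k) p^k (1−p)^(10−k) over k:
  k=4: C(10,4)·0.39^4·0.61^6 = 0.250298
  k=5: C(10,5)·0.39^5·0.61^5 = 0.192032
Total = 0.442329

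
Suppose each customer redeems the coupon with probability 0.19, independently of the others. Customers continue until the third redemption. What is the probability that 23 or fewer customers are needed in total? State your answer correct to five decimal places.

Finishing within 23 customers ⇔ at least 3 successes in the first 23. With X ~ Binomial(23, 0.19), P(Y ≤ 23) = 1 − P(X ≤ 2).
  k=0: C(23,0)·0.19^0·0.81^23 = 0.0078552
  k=1: C(23,1)·0.19^1·0.81^22 = 0.0423791
  k=2: C(23,2)·0.19^2·0.81^21 = 0.1093486
1 − 0.1595829 = 0.8404171

0.84042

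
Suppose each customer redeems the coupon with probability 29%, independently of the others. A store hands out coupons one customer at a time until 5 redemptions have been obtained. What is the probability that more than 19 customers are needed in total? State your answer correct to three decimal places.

Needing more than 19 customers ⇔ fewer than 5 successes in the first 19. With X ~ Binomial(19, 0.29), P(Y > 19) = P(X ≤ 4).
  k=0: C(19,0)·0.29^0·0.71^19 = 0.00149
  k=1: C(19,1)·0.29^1·0.71^18 = 0.01158
  k=2: C(19,2)·0.29^2·0.71^17 = 0.04258
  k=3: C(19,3)·0.29^3·0.71^16 = 0.09855
  k=4: C(19,4)·0.29^4·0.71^15 = 0.16101
P(X ≤ 4) = 0.31521

0.315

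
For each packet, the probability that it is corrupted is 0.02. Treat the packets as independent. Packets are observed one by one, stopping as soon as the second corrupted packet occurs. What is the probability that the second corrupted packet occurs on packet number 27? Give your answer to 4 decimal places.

0.0063

Y = trial on which the second success occurs; negative binomial, r=2, p=0.02.
P(Y=27) = C(26,1) · p^2 · (1−p)^25
= 26 · 0.0004 · 0.60346 = 0.006276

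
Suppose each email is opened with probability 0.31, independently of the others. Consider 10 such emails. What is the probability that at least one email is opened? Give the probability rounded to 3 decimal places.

P(at least one) = 1 − P(none) = 1 − (1 − 0.31)^10
= 1 − 0.02446 = 0.97554

0.976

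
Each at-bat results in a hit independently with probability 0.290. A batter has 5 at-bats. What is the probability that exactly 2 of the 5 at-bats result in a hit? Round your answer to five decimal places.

0.30100

X ~ Binomial(n=5, p=0.29).
P(X=2) = C(5,2) · p^2 · (1−p)^3
= 10 · 0.0841 · 0.35791 = 0.3010032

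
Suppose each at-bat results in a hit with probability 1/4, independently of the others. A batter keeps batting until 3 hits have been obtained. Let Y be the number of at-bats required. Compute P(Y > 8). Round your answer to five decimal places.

0.67854

Needing more than 8 at-bats ⇔ fewer than 3 successes in the first 8. With X ~ Binomial(8, 0.25), P(Y > 8) = P(X ≤ 2).
  k=0: C(8,0)·0.25^0·0.75^8 = 0.1001129
  k=1: C(8,1)·0.25^1·0.75^7 = 0.2669678
  k=2: C(8,2)·0.25^2·0.75^6 = 0.3114624
P(X ≤ 2) = 0.6785431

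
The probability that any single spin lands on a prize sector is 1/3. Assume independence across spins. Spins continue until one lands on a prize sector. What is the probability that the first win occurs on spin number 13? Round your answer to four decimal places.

0.0026

Geometric (trials to first success), p = 0.333333.
P(Y = 13) = (1−p)^12 · p = 0.0077073 · 0.333333 = 0.002569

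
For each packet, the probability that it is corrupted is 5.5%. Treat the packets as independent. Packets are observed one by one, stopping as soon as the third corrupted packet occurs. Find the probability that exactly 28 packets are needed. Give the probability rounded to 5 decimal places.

Y = trial on which the third success occurs; negative binomial, r=3, p=0.055.
P(Y=28) = C(27,2) · p^3 · (1−p)^25
= 351 · 0.00016637 · 0.24311 = 0.0141968

0.01420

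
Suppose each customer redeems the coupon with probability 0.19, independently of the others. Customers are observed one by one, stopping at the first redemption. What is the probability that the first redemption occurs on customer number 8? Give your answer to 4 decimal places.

Geometric (trials to first success), p = 0.19.
P(Y = 8) = (1−p)^7 · p = 0.22877 · 0.19 = 0.043466

0.0435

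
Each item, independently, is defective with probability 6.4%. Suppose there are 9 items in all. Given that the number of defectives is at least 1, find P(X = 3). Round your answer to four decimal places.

0.0330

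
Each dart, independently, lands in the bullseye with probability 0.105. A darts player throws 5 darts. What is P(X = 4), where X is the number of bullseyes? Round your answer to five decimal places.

0.00054

X ~ Binomial(n=5, p=0.105).
P(X=4) = C(5,4) · p^4 · (1−p)^1
= 5 · 0.00012155 · 0.895 = 0.0005439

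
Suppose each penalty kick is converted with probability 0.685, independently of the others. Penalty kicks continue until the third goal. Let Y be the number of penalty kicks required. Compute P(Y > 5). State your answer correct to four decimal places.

0.1835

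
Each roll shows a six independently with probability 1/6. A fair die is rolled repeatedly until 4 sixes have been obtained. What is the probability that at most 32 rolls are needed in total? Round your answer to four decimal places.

0.8042

Finishing within 32 rolls ⇔ at least 4 successes in the first 32. With X ~ Binomial(32, 0.166667), P(Y ≤ 32) = 1 − P(X ≤ 3).
  k=0: C(32,0)·0.166667^0·0.833333^32 = 0.002926
  k=1: C(32,1)·0.166667^1·0.833333^31 = 0.018723
  k=2: C(32,2)·0.166667^2·0.833333^30 = 0.058042
  k=3: C(32,3)·0.166667^3·0.833333^29 = 0.116084
1 − 0.195774 = 0.804226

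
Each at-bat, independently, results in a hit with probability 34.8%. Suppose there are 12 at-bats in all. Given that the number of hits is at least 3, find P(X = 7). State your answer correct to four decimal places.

0.0682

X ~ Binomial(12, 0.348). Want P(X=7 | X≥3) = P(X=7) / P(X≥3).
P(X=7) = C(12,7)·0.348^7·0.652^5 = 0.057679
P(X≥3) = 1 − 0.005902 − 0.037799 − 0.110963 = 0.845336
Ratio = 0.057679 / 0.845336 = 0.068232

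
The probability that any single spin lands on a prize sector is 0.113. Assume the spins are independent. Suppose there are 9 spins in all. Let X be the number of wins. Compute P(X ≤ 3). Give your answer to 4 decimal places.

X ~ Binomial(9, 0.113); P(X ≤ 3) = Σ C(9,k) p^k (1−p)^(9−k) over k:
  k=0: C(9,0)·0.113^0·0.887^9 = 0.339870
  k=1: C(9,1)·0.113^1·0.887^8 = 0.389682
  k=2: C(9,2)·0.113^2·0.887^7 = 0.198575
  k=3: C(9,3)·0.113^3·0.887^6 = 0.059028
Total = 0.987154

0.9872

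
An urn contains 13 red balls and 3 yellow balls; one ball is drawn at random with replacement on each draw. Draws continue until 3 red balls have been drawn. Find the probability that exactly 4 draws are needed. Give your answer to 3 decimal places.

Y = trial on which the third success occurs; negative binomial, r=3, p=0.8125.
P(Y=4) = C(3,2) · p^3 · (1−p)^1
= 3 · 0.53638 · 0.1875 = 0.30171

0.302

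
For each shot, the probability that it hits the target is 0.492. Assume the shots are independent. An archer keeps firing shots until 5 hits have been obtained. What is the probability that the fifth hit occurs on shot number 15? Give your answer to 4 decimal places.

0.0330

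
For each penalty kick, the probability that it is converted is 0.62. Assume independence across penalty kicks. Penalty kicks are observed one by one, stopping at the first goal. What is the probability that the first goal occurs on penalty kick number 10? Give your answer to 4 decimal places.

0.0001

Geometric (trials to first success), p = 0.62.
P(Y = 10) = (1−p)^9 · p = 0.00016522 · 0.62 = 0.000102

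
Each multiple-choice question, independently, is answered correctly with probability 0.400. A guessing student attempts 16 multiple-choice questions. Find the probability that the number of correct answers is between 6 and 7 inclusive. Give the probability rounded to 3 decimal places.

0.387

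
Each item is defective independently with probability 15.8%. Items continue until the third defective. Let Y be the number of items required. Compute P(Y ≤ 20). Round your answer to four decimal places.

0.6329

Finishing within 20 items ⇔ at least 3 successes in the first 20. With X ~ Binomial(20, 0.158), P(Y ≤ 20) = 1 − P(X ≤ 2).
  k=0: C(20,0)·0.158^0·0.842^20 = 0.032081
  k=1: C(20,1)·0.158^1·0.842^19 = 0.120397
  k=2: C(20,2)·0.158^2·0.842^18 = 0.214628
1 − 0.367105 = 0.632895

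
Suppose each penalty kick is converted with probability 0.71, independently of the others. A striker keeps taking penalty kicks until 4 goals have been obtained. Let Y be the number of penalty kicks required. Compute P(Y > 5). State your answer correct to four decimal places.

0.4511

Needing more than 5 penalty kicks ⇔ fewer than 4 successes in the first 5. With X ~ Binomial(5, 0.71), P(Y > 5) = P(X ≤ 3).
  k=0: C(5,0)·0.71^0·0.29^5 = 0.002051
  k=1: C(5,1)·0.71^1·0.29^4 = 0.025108
  k=2: C(5,2)·0.71^2·0.29^3 = 0.122945
  k=3: C(5,3)·0.71^3·0.29^2 = 0.301003
P(X ≤ 3) = 0.451108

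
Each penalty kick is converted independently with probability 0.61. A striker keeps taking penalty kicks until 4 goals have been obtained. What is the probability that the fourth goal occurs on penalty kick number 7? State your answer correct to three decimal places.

Y = trial on which the fourth success occurs; negative binomial, r=4, p=0.61.
P(Y=7) = C(6,3) · p^4 · (1−p)^3
= 20 · 0.13846 · 0.059319 = 0.16426

0.164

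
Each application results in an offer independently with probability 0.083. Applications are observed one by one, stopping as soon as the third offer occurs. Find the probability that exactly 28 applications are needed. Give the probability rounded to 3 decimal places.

0.023

Y = trial on which the third success occurs; negative binomial, r=3, p=0.083.
P(Y=28) = C(27,2) · p^3 · (1−p)^25
= 351 · 0.00057179 · 0.11461 = 0.02300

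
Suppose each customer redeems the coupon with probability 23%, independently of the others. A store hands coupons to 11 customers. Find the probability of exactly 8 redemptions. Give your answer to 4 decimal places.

0.0006

X ~ Binomial(n=11, p=0.23).
P(X=8) = C(11,8) · p^8 · (1−p)^3
= 165 · 7.8311e-06 · 0.45653 = 0.000590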